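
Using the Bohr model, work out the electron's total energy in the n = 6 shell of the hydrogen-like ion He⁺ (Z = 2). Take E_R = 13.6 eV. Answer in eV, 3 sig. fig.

E_n = −E_R·Z²/n² = −13.6 × 2²/6² = -1.51 eV

-1.51 eV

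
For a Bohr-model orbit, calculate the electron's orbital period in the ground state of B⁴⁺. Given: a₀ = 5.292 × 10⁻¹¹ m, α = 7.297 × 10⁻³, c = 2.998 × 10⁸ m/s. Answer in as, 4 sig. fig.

r = n²a₀/Z = 1²·5.292 × 10⁻¹¹/5 = 1.058 × 10⁻¹¹ m
v = Zαc/n = 5·0.007297·2.998 × 10⁸/1 = 1.094 × 10⁷ m/s
T = 2πr/v = 6.080 × 10⁻¹⁸ s = 6.080 as

6.080 as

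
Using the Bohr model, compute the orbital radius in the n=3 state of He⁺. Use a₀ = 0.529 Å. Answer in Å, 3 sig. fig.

r_n = n²a₀/Z = 3² × 0.529 / 2
    = 9 × 0.529 / 2 = 2.38 Å

2.38 Å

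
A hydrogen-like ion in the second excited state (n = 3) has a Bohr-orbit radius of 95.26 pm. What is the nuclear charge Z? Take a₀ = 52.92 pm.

5

r_n = n²a₀/Z ⇒ Z = n²a₀/r = 3² × 52.92 / 95.26 ≈ 5.00
Z = 5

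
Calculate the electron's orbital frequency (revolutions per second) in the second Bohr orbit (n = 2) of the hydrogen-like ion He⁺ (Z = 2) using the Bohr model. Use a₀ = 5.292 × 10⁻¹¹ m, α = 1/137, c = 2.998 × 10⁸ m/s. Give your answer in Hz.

3.291 × 10¹⁵ Hz

r = n²a₀/Z = 1.058 × 10⁻¹⁰ m, v = Zαc/n = 2.188 × 10⁶ m/s
f = v/(2πr) = 3.291 × 10¹⁵ Hz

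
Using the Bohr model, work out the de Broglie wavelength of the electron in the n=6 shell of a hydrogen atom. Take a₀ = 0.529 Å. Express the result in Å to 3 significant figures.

The Bohr quantisation condition is nλ = 2πr_n.
r_n = n²a₀/Z = 19.0 Å
λ = 2πr_n/n = 2π·19.0/6 = 19.9 Å

19.9 Å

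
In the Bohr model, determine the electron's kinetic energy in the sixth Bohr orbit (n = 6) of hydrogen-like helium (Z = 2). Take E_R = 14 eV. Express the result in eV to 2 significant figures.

For a Coulomb orbit the virial theorem gives K = −E_n.
E_n = −E_R·Z²/n², so K = E_R·Z²/n² = 14 × 2²/6² = 1.6 eV

1.6 eV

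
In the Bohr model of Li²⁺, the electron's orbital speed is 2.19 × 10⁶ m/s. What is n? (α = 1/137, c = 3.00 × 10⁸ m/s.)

3

v_n = Zαc/n ⇒ n = Zαc/v = 3 × 0.00730 × 3.00 × 10⁸ / 2.19 × 10⁶ ≈ 3.00
n = 3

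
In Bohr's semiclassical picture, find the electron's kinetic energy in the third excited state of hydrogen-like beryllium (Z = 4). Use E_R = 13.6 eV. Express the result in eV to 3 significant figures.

13.6 eV

For a Coulomb orbit the virial theorem gives K = −E_n.
E_n = −E_R·Z²/n², so K = E_R·Z²/n² = 13.6 × 4²/4² = 13.6 eV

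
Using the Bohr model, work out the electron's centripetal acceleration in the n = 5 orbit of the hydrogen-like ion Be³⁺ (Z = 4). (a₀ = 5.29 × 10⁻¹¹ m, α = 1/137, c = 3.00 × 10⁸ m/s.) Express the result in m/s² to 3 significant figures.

r = n²a₀/Z = 3.31 × 10⁻¹⁰ m, v = Zαc/n = 1.75 × 10⁶ m/s
a = v²/r = (1.75 × 10⁶)² / 3.31 × 10⁻¹⁰ = 9.28 × 10²¹ m/s²

9.28 × 10²¹ m/s²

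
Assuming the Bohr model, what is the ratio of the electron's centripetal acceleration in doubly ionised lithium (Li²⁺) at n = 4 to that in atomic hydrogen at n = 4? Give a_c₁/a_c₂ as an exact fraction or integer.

a_c ∝ Z^3 · n^-4
a_c₁/a_c₂ = (3/1)^3 · (4/4)^-4 = 27

27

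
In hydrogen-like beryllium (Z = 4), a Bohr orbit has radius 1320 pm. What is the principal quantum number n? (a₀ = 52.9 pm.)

10

r_n = n²a₀/Z ⇒ n² = rZ/a₀ = 1320 × 4 / 52.9 ≈ 99.81
n = 10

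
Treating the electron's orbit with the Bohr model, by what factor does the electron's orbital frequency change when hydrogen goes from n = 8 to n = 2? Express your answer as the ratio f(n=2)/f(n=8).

f ∝ Z^2 · n^-3; with Z fixed, f ∝ n^-3.
f(n=2)/f(n=8) = (2/8)^-3 = 64

64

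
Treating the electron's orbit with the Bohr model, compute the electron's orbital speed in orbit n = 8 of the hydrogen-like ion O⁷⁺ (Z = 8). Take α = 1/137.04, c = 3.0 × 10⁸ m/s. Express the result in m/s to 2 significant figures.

v_n = Zαc/n = 8 × 0.0073 × 3.0 × 10⁸ / 8
    = 2.2 × 10⁶ m/s

2.2 × 10⁶ m/s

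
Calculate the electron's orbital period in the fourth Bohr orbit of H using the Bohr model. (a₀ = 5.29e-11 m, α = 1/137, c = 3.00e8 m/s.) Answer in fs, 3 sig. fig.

9.71 fs

r = n²a₀/Z = 4²·5.29e-11/1 = 8.46e-10 m
v = Zαc/n = 1·0.00730·3.00e8/4 = 5.47e5 m/s
T = 2πr/v = 9.71e-15 s = 9.71 fs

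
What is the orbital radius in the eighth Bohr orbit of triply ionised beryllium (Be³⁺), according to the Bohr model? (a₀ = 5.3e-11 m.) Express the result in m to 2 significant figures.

8.5e-10 m

r_n = n²a₀/Z = 8² × 5.3e-11 / 4
    = 64 × 5.3e-11 / 4 = 8.5e-10 m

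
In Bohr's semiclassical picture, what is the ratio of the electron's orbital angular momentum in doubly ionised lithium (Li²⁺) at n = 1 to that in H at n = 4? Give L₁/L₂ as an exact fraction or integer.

L = nℏ is independent of Z.
L₁/L₂ = n₁/n₂ = 1/4 = 1/4

1/4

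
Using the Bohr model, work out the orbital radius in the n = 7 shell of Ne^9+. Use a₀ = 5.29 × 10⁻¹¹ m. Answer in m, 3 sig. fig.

2.59 × 10⁻¹⁰ m

r_n = n²a₀/Z = 7² × 5.29 × 10⁻¹¹ / 10
    = 49 × 5.29 × 10⁻¹¹ / 10 = 2.59 × 10⁻¹⁰ m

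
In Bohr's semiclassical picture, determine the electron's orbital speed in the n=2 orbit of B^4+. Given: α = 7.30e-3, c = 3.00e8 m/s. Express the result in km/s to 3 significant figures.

v_n = Zαc/n = 5 × 0.00730 × 3.00e8 / 2
    = 5480 km/s

5480 km/s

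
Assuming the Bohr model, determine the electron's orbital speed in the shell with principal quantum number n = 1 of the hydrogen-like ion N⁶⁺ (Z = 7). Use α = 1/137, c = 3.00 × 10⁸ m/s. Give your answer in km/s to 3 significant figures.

v_n = Zαc/n = 7 × 0.00730 × 3.00 × 10⁸ / 1
    = 1.53 × 10⁴ km/s

1.53 × 10⁴ km/s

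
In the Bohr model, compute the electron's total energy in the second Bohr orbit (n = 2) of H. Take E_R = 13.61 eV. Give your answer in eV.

E_n = −E_R·Z²/n² = −13.61 × 1²/2² = -3.402 eV

-3.402 eV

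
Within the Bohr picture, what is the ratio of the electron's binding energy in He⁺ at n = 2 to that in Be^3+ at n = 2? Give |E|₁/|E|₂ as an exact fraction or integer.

|E| ∝ Z^2 · n^-2
|E|₁/|E|₂ = (2/4)^2 · (2/2)^-2 = 1/4

1/4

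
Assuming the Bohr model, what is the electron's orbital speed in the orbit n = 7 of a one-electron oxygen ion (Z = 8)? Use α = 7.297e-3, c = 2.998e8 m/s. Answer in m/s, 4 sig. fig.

2.500e6 m/s

v_n = Zαc/n = 8 × 0.007297 × 2.998e8 / 7
    = 2.500e6 m/s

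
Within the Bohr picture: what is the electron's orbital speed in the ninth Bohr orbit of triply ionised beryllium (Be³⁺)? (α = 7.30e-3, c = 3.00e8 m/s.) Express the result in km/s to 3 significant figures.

v_n = Zαc/n = 4 × 0.00730 × 3.00e8 / 9
    = 973 km/s

973 km/s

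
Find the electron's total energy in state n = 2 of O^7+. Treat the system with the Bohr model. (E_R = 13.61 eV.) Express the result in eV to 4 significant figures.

E_n = −E_R·Z²/n² = −13.61 × 8²/2² = -217.8 eV

-217.8 eV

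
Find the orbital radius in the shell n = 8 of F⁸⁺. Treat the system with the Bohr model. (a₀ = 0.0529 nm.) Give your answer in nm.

r_n = n²a₀/Z = 8² × 0.0529 / 9
    = 64 × 0.0529 / 9 = 0.376 nm

0.376 nm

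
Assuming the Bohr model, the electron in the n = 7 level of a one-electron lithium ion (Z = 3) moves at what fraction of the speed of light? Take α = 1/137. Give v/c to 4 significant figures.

v_n = Zαc/n, so v/c = Zα/n = 3 × 0.007299 / 7 = 0.003128

0.003128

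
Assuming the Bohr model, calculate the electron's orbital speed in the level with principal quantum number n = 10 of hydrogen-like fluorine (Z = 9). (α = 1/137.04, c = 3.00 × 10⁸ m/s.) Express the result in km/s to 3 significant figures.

1970 km/s

v_n = Zαc/n = 9 × 0.00730 × 3.00 × 10⁸ / 10
    = 1970 km/s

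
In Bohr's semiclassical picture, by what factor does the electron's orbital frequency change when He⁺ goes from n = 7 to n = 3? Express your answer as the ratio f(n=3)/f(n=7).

f ∝ Z^2 · n^-3; with Z fixed, f ∝ n^-3.
f(n=3)/f(n=7) = (3/7)^-3 = 343/27

343/27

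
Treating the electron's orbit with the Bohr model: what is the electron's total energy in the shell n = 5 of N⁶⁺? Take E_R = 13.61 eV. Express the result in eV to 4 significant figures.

-26.68 eV

E_n = −E_R·Z²/n² = −13.61 × 7²/5² = -26.68 eV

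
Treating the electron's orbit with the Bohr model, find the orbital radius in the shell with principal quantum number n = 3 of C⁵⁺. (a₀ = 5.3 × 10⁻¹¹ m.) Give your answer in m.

8.0 × 10⁻¹¹ m

r_n = n²a₀/Z = 3² × 5.3 × 10⁻¹¹ / 6
    = 9 × 5.3 × 10⁻¹¹ / 6 = 8.0 × 10⁻¹¹ m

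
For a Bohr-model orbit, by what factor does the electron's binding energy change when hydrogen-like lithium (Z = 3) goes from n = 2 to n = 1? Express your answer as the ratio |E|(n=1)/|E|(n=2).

4

|E| ∝ Z^2 · n^-2; with Z fixed, |E| ∝ n^-2.
|E|(n=1)/|E|(n=2) = (1/2)^-2 = 4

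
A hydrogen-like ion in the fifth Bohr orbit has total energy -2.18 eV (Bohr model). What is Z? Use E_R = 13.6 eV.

E_n = −E_R Z²/n² ⇒ Z² = −E_n n²/E_R = 2.18 × 5² / 13.6 ≈ 4.01
Z = 2

2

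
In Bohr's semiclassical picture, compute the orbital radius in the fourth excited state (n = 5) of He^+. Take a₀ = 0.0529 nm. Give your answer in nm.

r_n = n²a₀/Z = 5² × 0.0529 / 2
    = 25 × 0.0529 / 2 = 0.661 nm

0.661 nm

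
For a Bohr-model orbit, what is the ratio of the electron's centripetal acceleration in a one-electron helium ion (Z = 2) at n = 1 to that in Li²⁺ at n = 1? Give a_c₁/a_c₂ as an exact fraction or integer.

8/27

a_c ∝ Z^3 · n^-4
a_c₁/a_c₂ = (2/3)^3 · (1/1)^-4 = 8/27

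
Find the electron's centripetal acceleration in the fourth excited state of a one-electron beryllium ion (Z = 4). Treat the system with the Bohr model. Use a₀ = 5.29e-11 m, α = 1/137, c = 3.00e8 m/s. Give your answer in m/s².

r = n²a₀/Z = 3.31e-10 m, v = Zαc/n = 1.75e6 m/s
a = v²/r = (1.75e6)² / 3.31e-10 = 9.28e21 m/s²

9.28e21 m/s²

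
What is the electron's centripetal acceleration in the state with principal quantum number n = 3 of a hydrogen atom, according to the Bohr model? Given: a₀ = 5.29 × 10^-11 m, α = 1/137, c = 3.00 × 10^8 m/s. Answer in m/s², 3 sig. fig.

r = n²a₀/Z = 4.76 × 10^-10 m, v = Zαc/n = 7.30 × 10^5 m/s
a = v²/r = (7.30 × 10^5)² / 4.76 × 10^-10 = 1.12 × 10^21 m/s²

1.12 × 10^21 m/s²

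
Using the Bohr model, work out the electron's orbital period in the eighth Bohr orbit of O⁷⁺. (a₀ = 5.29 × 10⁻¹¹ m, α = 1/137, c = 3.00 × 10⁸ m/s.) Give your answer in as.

r = n²a₀/Z = 8²·5.29 × 10⁻¹¹/8 = 4.23 × 10⁻¹⁰ m
v = Zαc/n = 8·0.00730·3.00 × 10⁸/8 = 2.19 × 10⁶ m/s
T = 2πr/v = 1.21 × 10⁻¹⁵ s = 1210 as

1210 as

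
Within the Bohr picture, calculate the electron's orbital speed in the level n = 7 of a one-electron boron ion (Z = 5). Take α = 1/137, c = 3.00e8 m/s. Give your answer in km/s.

v_n = Zαc/n = 5 × 0.00730 × 3.00e8 / 7
    = 1560 km/s

1560 km/s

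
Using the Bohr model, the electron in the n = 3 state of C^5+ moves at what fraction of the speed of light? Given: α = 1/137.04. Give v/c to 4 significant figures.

0.01459

v_n = Zαc/n, so v/c = Zα/n = 6 × 0.007297 / 3 = 0.01459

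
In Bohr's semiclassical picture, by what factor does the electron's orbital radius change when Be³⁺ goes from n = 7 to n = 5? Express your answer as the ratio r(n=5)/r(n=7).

r ∝ Z^-1 · n^2; with Z fixed, r ∝ n^2.
r(n=5)/r(n=7) = (5/7)^2 = 25/49

25/49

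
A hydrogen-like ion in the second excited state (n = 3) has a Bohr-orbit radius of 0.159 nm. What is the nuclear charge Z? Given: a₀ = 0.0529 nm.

r_n = n²a₀/Z ⇒ Z = n²a₀/r = 3² × 0.0529 / 0.159 ≈ 2.99
Z = 3

3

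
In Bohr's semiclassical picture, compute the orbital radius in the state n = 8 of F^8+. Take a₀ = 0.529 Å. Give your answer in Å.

3.76 Å

r_n = n²a₀/Z = 8² × 0.529 / 9
    = 64 × 0.529 / 9 = 3.76 Å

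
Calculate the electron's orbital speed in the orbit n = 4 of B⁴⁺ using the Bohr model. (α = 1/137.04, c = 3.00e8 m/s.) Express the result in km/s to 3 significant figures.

v_n = Zαc/n = 5 × 0.00730 × 3.00e8 / 4
    = 2740 km/s

2740 km/s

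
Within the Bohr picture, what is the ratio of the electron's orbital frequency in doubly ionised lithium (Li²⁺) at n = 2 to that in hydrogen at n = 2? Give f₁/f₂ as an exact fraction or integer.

f ∝ Z^2 · n^-3
f₁/f₂ = (3/1)^2 · (2/2)^-3 = 9

9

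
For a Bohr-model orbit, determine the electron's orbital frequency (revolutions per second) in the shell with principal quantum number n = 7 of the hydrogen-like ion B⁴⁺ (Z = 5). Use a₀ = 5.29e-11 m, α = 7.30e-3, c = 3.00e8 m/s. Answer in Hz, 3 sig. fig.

4.80e14 Hz

r = n²a₀/Z = 5.18e-10 m, v = Zαc/n = 1.56e6 m/s
f = v/(2πr) = 4.80e14 Hz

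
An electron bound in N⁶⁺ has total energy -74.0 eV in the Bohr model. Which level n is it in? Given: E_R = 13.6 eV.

3

E_n = −E_R Z²/n² ⇒ n² = E_R Z²/(−E_n) = 13.6 × 7² / 74.0 ≈ 9.01
n = 3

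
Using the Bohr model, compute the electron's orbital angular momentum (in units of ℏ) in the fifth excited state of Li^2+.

6

L_n = nℏ, so L/ℏ = n = 6.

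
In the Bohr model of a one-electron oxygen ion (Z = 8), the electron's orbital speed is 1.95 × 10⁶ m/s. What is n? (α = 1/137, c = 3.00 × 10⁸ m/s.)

v_n = Zαc/n ⇒ n = Zαc/v = 8 × 0.00730 × 3.00 × 10⁸ / 1.95 × 10⁶ ≈ 8.98
n = 9

9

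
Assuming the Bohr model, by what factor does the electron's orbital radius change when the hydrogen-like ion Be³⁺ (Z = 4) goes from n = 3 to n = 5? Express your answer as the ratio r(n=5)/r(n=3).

25/9

r ∝ Z^-1 · n^2; with Z fixed, r ∝ n^2.
r(n=5)/r(n=3) = (5/3)^2 = 25/9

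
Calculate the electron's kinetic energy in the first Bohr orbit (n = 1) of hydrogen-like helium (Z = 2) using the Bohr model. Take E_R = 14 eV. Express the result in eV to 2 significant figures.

For a Coulomb orbit the virial theorem gives K = −E_n.
E_n = −E_R·Z²/n², so K = E_R·Z²/n² = 14 × 2²/1² = 56 eV

56 eV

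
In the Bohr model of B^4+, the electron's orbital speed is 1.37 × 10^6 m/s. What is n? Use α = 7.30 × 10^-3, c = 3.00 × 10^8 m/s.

v_n = Zαc/n ⇒ n = Zαc/v = 5 × 0.00730 × 3.00 × 10^8 / 1.37 × 10^6 ≈ 7.99
n = 8

8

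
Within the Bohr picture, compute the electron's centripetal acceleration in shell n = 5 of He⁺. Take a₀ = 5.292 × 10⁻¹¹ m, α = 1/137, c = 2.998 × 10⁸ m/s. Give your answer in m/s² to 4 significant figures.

1.158 × 10²¹ m/s²

r = n²a₀/Z = 6.615 × 10⁻¹⁰ m, v = Zαc/n = 8.753 × 10⁵ m/s
a = v²/r = (8.753 × 10⁵)² / 6.615 × 10⁻¹⁰ = 1.158 × 10²¹ m/s²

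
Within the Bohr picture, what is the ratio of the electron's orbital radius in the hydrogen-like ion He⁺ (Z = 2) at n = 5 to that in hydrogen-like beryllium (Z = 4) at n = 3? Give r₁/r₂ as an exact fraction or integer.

50/9

r ∝ Z^-1 · n^2
r₁/r₂ = (2/4)^-1 · (5/3)^2 = 50/9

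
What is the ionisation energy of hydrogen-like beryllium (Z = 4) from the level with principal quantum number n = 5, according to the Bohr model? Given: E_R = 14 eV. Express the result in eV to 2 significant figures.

E_n = −E_R·Z²/n² = −14 × 4²/5² eV = -9.0 eV
Ionisation energy = −E_n = 9.0 eV

9.0 eV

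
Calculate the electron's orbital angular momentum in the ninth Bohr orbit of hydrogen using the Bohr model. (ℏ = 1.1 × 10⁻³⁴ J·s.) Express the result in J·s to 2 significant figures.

9.9 × 10⁻³⁴ J·s

L_n = nℏ = 9 × 1.1 × 10⁻³⁴ = 9.9 × 10⁻³⁴ J·s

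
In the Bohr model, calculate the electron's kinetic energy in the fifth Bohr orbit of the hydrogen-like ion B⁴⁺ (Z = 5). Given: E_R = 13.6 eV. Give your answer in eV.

For a Coulomb orbit the virial theorem gives K = −E_n.
E_n = −E_R·Z²/n², so K = E_R·Z²/n² = 13.6 × 5²/5² = 13.6 eV

13.6 eV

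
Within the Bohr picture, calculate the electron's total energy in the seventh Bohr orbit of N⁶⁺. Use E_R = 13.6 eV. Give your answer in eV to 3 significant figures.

E_n = −E_R·Z²/n² = −13.6 × 7²/7² = -13.6 eV

-13.6 eV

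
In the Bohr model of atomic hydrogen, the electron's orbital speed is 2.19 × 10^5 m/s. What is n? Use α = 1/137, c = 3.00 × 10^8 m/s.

10

v_n = Zαc/n ⇒ n = Zαc/v = 1 × 0.00730 × 3.00 × 10^8 / 2.19 × 10^5 ≈ 10.00
n = 10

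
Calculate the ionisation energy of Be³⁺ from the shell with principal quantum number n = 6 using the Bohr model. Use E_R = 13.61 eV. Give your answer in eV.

E_n = −E_R·Z²/n² = −13.61 × 4²/6² eV = -6.049 eV
Ionisation energy = −E_n = 6.049 eV

6.049 eV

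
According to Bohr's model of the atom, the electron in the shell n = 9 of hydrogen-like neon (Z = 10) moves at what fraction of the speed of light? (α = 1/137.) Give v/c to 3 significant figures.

0.00811

v_n = Zαc/n, so v/c = Zα/n = 10 × 0.00730 / 9 = 0.00811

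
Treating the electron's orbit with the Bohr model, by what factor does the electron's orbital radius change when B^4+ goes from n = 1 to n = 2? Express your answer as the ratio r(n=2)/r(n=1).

4

r ∝ Z^-1 · n^2; with Z fixed, r ∝ n^2.
r(n=2)/r(n=1) = (2/1)^2 = 4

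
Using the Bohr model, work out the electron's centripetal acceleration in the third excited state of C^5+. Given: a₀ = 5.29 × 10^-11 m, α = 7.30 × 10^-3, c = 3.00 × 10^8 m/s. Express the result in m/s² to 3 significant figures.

r = n²a₀/Z = 1.41 × 10^-10 m, v = Zαc/n = 3.29 × 10^6 m/s
a = v²/r = (3.29 × 10^6)² / 1.41 × 10^-10 = 7.65 × 10^22 m/s²

7.65 × 10^22 m/s²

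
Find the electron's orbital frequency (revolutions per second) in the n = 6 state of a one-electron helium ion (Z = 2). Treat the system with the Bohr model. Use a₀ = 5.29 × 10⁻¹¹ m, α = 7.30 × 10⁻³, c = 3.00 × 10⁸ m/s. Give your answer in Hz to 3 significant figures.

1.22 × 10¹⁴ Hz

r = n²a₀/Z = 9.52 × 10⁻¹⁰ m, v = Zαc/n = 7.30 × 10⁵ m/s
f = v/(2πr) = 1.22 × 10¹⁴ Hz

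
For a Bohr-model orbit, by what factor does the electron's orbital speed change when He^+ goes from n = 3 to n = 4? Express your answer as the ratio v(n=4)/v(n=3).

v ∝ Z^1 · n^-1; with Z fixed, v ∝ n^-1.
v(n=4)/v(n=3) = (4/3)^-1 = 3/4

3/4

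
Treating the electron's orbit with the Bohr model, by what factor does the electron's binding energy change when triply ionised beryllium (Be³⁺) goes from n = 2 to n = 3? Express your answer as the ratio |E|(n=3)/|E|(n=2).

4/9

|E| ∝ Z^2 · n^-2; with Z fixed, |E| ∝ n^-2.
|E|(n=3)/|E|(n=2) = (3/2)^-2 = 4/9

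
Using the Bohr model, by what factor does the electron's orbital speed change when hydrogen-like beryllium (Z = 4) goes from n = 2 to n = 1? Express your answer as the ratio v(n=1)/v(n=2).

2

v ∝ Z^1 · n^-1; with Z fixed, v ∝ n^-1.
v(n=1)/v(n=2) = (1/2)^-1 = 2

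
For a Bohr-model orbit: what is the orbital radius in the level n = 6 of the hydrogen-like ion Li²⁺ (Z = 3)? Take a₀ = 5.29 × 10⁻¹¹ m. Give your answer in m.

6.35 × 10⁻¹⁰ m

r_n = n²a₀/Z = 6² × 5.29 × 10⁻¹¹ / 3
    = 36 × 5.29 × 10⁻¹¹ / 3 = 6.35 × 10⁻¹⁰ m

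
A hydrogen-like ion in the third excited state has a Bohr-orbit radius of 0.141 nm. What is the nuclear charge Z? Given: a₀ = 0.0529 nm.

6

r_n = n²a₀/Z ⇒ Z = n²a₀/r = 4² × 0.0529 / 0.141 ≈ 6.00
Z = 6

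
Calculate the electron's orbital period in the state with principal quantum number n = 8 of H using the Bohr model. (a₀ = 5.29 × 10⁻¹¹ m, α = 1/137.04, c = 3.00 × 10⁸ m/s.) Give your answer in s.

r = n²a₀/Z = 8²·5.29 × 10⁻¹¹/1 = 3.39 × 10⁻⁹ m
v = Zαc/n = 1·0.00730·3.00 × 10⁸/8 = 2.74 × 10⁵ m/s
T = 2πr/v = 7.77 × 10⁻¹⁴ s

7.77 × 10⁻¹⁴ s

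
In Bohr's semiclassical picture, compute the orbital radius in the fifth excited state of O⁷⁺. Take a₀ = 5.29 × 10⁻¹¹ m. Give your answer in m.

2.38 × 10⁻¹⁰ m

r_n = n²a₀/Z = 6² × 5.29 × 10⁻¹¹ / 8
    = 36 × 5.29 × 10⁻¹¹ / 8 = 2.38 × 10⁻¹⁰ m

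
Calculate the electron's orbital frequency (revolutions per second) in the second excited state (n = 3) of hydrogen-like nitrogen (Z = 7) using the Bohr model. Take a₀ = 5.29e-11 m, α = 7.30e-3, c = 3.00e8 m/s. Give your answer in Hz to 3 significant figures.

r = n²a₀/Z = 6.80e-11 m, v = Zαc/n = 5.11e6 m/s
f = v/(2πr) = 1.20e16 Hz

1.20e16 Hz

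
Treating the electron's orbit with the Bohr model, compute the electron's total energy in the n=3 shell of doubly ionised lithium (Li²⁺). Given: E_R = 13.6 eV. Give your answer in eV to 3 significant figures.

E_n = −E_R·Z²/n² = −13.6 × 3²/3² = -13.6 eV

-13.6 eV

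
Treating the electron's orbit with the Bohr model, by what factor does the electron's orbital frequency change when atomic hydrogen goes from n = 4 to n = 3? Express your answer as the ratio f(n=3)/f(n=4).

f ∝ Z^2 · n^-3; with Z fixed, f ∝ n^-3.
f(n=3)/f(n=4) = (3/4)^-3 = 64/27

64/27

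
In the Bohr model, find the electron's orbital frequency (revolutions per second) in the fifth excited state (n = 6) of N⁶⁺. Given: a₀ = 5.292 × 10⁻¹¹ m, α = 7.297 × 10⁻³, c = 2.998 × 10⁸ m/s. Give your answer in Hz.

1.493 × 10¹⁵ Hz

r = n²a₀/Z = 2.722 × 10⁻¹⁰ m, v = Zαc/n = 2.552 × 10⁶ m/s
f = v/(2πr) = 1.493 × 10¹⁵ Hz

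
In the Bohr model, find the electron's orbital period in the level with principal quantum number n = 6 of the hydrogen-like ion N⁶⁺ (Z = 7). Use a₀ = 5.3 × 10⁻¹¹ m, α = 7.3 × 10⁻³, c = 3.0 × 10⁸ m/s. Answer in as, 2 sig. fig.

670 as

r = n²a₀/Z = 6²·5.3 × 10⁻¹¹/7 = 2.7 × 10⁻¹⁰ m
v = Zαc/n = 7·0.0073·3.0 × 10⁸/6 = 2.6 × 10⁶ m/s
T = 2πr/v = 6.7 × 10⁻¹⁶ s = 670 as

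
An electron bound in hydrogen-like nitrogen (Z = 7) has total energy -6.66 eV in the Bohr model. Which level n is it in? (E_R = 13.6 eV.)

10

E_n = −E_R Z²/n² ⇒ n² = E_R Z²/(−E_n) = 13.6 × 7² / 6.66 ≈ 100.06
n = 10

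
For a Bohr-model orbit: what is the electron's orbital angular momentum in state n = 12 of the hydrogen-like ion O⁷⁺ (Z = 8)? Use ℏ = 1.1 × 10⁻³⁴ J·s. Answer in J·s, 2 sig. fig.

L_n = nℏ = 12 × 1.1 × 10⁻³⁴ = 1.3 × 10⁻³³ J·s

1.3 × 10⁻³³ J·s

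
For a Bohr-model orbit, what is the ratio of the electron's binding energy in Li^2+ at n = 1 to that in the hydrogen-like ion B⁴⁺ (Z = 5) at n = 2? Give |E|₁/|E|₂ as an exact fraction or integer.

36/25

|E| ∝ Z^2 · n^-2
|E|₁/|E|₂ = (3/5)^2 · (1/2)^-2 = 36/25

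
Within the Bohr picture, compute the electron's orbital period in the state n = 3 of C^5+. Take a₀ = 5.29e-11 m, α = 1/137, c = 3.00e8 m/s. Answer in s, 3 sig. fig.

r = n²a₀/Z = 3²·5.29e-11/6 = 7.94e-11 m
v = Zαc/n = 6·0.00730·3.00e8/3 = 4.38e6 m/s
T = 2πr/v = 1.14e-16 s

1.14e-16 s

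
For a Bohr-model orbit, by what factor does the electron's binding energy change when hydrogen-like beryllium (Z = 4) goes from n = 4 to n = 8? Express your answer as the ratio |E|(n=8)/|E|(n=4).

1/4

|E| ∝ Z^2 · n^-2; with Z fixed, |E| ∝ n^-2.
|E|(n=8)/|E|(n=4) = (8/4)^-2 = 1/4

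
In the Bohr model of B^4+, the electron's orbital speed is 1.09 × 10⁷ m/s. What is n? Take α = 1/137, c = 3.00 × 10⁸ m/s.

1

v_n = Zαc/n ⇒ n = Zαc/v = 5 × 0.00730 × 3.00 × 10⁸ / 1.09 × 10⁷ ≈ 1.00
n = 1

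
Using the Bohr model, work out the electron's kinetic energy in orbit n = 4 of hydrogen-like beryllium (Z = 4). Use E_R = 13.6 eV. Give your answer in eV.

13.6 eV

For a Coulomb orbit the virial theorem gives K = −E_n.
E_n = −E_R·Z²/n², so K = E_R·Z²/n² = 13.6 × 4²/4² = 13.6 eV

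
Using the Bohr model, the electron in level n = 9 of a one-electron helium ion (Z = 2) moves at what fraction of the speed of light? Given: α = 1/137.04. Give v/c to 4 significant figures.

0.001622

v_n = Zαc/n, so v/c = Zα/n = 2 × 0.007297 / 9 = 0.001622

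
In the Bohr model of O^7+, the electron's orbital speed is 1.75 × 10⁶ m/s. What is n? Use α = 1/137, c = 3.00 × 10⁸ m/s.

10

v_n = Zαc/n ⇒ n = Zαc/v = 8 × 0.00730 × 3.00 × 10⁸ / 1.75 × 10⁶ ≈ 10.01
n = 10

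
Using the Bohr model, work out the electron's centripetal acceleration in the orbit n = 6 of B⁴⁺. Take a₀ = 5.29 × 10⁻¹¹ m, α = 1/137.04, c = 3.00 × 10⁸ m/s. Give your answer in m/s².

r = n²a₀/Z = 3.81 × 10⁻¹⁰ m, v = Zαc/n = 1.82 × 10⁶ m/s
a = v²/r = (1.82 × 10⁶)² / 3.81 × 10⁻¹⁰ = 8.74 × 10²¹ m/s²

8.74 × 10²¹ m/s²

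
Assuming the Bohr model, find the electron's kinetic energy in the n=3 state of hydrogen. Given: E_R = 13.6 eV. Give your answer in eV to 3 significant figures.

1.51 eV

For a Coulomb orbit the virial theorem gives K = −E_n.
E_n = −E_R·Z²/n², so K = E_R·Z²/n² = 13.6 × 1²/3² = 1.51 eV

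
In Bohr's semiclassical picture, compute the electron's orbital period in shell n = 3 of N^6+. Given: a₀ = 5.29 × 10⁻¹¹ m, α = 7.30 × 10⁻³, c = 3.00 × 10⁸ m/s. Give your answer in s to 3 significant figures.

r = n²a₀/Z = 3²·5.29 × 10⁻¹¹/7 = 6.80 × 10⁻¹¹ m
v = Zαc/n = 7·0.00730·3.00 × 10⁸/3 = 5.11 × 10⁶ m/s
T = 2πr/v = 8.36 × 10⁻¹⁷ s

8.36 × 10⁻¹⁷ s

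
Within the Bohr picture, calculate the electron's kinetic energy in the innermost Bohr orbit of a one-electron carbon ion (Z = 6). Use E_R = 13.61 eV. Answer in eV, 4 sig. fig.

490.0 eV

For a Coulomb orbit the virial theorem gives K = −E_n.
E_n = −E_R·Z²/n², so K = E_R·Z²/n² = 13.61 × 6²/1² = 490.0 eV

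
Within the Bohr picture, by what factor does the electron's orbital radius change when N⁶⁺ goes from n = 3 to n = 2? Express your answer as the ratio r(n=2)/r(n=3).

r ∝ Z^-1 · n^2; with Z fixed, r ∝ n^2.
r(n=2)/r(n=3) = (2/3)^2 = 4/9

4/9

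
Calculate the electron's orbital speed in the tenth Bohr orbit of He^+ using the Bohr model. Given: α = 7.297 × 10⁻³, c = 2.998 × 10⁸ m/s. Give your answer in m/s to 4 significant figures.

4.375 × 10⁵ m/s

v_n = Zαc/n = 2 × 0.007297 × 2.998 × 10⁸ / 10
    = 4.375 × 10⁵ m/s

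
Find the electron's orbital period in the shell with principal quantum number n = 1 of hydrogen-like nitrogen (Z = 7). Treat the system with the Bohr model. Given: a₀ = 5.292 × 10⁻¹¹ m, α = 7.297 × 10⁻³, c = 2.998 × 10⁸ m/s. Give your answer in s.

3.102 × 10⁻¹⁸ s

r = n²a₀/Z = 1²·5.292 × 10⁻¹¹/7 = 7.560 × 10⁻¹² m
v = Zαc/n = 7·0.007297·2.998 × 10⁸/1 = 1.531 × 10⁷ m/s
T = 2πr/v = 3.102 × 10⁻¹⁸ s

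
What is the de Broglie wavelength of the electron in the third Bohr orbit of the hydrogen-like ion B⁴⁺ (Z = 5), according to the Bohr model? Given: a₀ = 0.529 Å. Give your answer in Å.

The Bohr quantisation condition is nλ = 2πr_n.
r_n = n²a₀/Z = 0.952 Å
λ = 2πr_n/n = 2π·0.952/3 = 1.99 Å

1.99 Å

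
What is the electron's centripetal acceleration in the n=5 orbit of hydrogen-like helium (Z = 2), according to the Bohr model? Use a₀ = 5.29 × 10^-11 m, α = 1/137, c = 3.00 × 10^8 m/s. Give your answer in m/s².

r = n²a₀/Z = 6.61 × 10^-10 m, v = Zαc/n = 8.76 × 10^5 m/s
a = v²/r = (8.76 × 10^5)² / 6.61 × 10^-10 = 1.16 × 10^21 m/s²

1.16 × 10^21 m/s²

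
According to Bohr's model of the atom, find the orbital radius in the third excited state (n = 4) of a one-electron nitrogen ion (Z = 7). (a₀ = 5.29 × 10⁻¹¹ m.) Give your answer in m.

r_n = n²a₀/Z = 4² × 5.29 × 10⁻¹¹ / 7
    = 16 × 5.29 × 10⁻¹¹ / 7 = 1.21 × 10⁻¹⁰ m

1.21 × 10⁻¹⁰ m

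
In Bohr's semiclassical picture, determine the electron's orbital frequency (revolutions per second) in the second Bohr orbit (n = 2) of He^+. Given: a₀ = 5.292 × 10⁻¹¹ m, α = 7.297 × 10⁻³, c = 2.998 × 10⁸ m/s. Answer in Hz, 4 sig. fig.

r = n²a₀/Z = 1.058 × 10⁻¹⁰ m, v = Zαc/n = 2.188 × 10⁶ m/s
f = v/(2πr) = 3.290 × 10¹⁵ Hz

3.290 × 10¹⁵ Hz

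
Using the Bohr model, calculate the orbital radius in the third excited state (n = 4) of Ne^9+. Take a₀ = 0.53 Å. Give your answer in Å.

r_n = n²a₀/Z = 4² × 0.53 / 10
    = 16 × 0.53 / 10 = 0.85 Å

0.85 Å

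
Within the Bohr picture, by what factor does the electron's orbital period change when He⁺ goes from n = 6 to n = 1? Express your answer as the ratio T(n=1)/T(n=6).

T ∝ Z^-2 · n^3; with Z fixed, T ∝ n^3.
T(n=1)/T(n=6) = (1/6)^3 = 1/216

1/216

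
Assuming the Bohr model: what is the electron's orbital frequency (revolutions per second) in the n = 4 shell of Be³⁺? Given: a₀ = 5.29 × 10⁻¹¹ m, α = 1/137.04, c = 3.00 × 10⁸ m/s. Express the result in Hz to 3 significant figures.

1.65 × 10¹⁵ Hz

r = n²a₀/Z = 2.12 × 10⁻¹⁰ m, v = Zαc/n = 2.19 × 10⁶ m/s
f = v/(2πr) = 1.65 × 10¹⁵ Hz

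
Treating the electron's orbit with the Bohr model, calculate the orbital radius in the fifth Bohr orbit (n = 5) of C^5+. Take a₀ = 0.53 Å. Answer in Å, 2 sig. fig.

2.2 Å

r_n = n²a₀/Z = 5² × 0.53 / 6
    = 25 × 0.53 / 6 = 2.2 Å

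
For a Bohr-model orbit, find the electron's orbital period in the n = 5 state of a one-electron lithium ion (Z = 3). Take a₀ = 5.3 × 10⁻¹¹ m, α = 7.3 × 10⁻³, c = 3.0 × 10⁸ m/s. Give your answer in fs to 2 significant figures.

2.1 fs

r = n²a₀/Z = 5²·5.3 × 10⁻¹¹/3 = 4.4 × 10⁻¹⁰ m
v = Zαc/n = 3·0.0073·3.0 × 10⁸/5 = 1.3 × 10⁶ m/s
T = 2πr/v = 2.1 × 10⁻¹⁵ s = 2.1 fs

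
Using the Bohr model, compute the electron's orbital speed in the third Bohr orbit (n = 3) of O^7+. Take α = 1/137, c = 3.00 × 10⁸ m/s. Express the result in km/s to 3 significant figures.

v_n = Zαc/n = 8 × 0.00730 × 3.00 × 10⁸ / 3
    = 5840 km/s

5840 km/s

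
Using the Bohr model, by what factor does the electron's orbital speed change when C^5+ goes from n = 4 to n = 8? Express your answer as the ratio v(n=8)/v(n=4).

v ∝ Z^1 · n^-1; with Z fixed, v ∝ n^-1.
v(n=8)/v(n=4) = (8/4)^-1 = 1/2

1/2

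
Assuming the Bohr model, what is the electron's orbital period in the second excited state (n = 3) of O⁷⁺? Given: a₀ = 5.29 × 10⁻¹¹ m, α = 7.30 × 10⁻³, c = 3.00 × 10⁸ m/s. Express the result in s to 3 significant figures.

6.40 × 10⁻¹⁷ s

r = n²a₀/Z = 3²·5.29 × 10⁻¹¹/8 = 5.95 × 10⁻¹¹ m
v = Zαc/n = 8·0.00730·3.00 × 10⁸/3 = 5.84 × 10⁶ m/s
T = 2πr/v = 6.40 × 10⁻¹⁷ s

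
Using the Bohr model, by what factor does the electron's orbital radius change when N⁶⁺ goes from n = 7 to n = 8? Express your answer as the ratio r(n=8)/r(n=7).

64/49

r ∝ Z^-1 · n^2; with Z fixed, r ∝ n^2.
r(n=8)/r(n=7) = (8/7)^2 = 64/49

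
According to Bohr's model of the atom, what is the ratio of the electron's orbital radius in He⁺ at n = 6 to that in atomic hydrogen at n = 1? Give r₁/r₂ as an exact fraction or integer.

r ∝ Z^-1 · n^2
r₁/r₂ = (2/1)^-1 · (6/1)^2 = 18

18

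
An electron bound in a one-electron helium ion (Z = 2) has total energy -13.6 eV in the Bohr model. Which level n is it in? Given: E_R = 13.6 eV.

2

E_n = −E_R Z²/n² ⇒ n² = E_R Z²/(−E_n) = 13.6 × 2² / 13.6 ≈ 4.00
n = 2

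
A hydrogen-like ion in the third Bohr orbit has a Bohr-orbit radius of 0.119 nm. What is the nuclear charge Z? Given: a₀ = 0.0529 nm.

r_n = n²a₀/Z ⇒ Z = n²a₀/r = 3² × 0.0529 / 0.119 ≈ 4.00
Z = 4

4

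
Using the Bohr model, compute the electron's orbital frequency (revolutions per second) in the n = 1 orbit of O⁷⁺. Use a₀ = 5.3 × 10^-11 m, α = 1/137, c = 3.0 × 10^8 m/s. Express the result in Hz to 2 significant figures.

4.2 × 10^17 Hz

r = n²a₀/Z = 6.6 × 10^-12 m, v = Zαc/n = 1.8 × 10^7 m/s
f = v/(2πr) = 4.2 × 10^17 Hz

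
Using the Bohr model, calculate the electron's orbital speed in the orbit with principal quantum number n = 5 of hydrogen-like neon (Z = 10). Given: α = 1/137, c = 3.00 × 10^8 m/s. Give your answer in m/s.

4.38 × 10^6 m/s

v_n = Zαc/n = 10 × 0.00730 × 3.00 × 10^8 / 5
    = 4.38 × 10^6 m/s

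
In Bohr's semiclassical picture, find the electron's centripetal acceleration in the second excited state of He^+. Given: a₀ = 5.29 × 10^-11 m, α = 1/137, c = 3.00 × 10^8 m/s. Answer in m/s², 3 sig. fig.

8.95 × 10^21 m/s²

r = n²a₀/Z = 2.38 × 10^-10 m, v = Zαc/n = 1.46 × 10^6 m/s
a = v²/r = (1.46 × 10^6)² / 2.38 × 10^-10 = 8.95 × 10^21 m/s²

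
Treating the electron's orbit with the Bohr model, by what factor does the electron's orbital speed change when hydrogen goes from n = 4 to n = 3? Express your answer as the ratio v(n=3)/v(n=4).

v ∝ Z^1 · n^-1; with Z fixed, v ∝ n^-1.
v(n=3)/v(n=4) = (3/4)^-1 = 4/3

4/3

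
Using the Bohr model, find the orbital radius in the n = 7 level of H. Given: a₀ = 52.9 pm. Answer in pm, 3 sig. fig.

2590 pm

r_n = n²a₀/Z = 7² × 52.9 / 1
    = 49 × 52.9 / 1 = 2590 pm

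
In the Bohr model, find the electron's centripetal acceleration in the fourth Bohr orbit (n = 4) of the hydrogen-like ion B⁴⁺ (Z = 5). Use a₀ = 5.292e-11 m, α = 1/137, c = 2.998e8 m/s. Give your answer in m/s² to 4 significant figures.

r = n²a₀/Z = 1.693e-10 m, v = Zαc/n = 2.735e6 m/s
a = v²/r = (2.735e6)² / 1.693e-10 = 4.418e22 m/s²

4.418e22 m/s²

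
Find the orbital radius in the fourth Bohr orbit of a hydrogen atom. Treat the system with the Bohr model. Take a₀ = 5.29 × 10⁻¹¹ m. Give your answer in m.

8.46 × 10⁻¹⁰ m

r_n = n²a₀/Z = 4² × 5.29 × 10⁻¹¹ / 1
    = 16 × 5.29 × 10⁻¹¹ / 1 = 8.46 × 10⁻¹⁰ m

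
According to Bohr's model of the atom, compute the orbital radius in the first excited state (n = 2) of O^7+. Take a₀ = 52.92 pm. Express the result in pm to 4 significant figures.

26.46 pm

r_n = n²a₀/Z = 2² × 52.92 / 8
    = 4 × 52.92 / 8 = 26.46 pm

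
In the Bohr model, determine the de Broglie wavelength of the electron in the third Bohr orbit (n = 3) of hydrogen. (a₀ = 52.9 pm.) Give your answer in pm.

The Bohr quantisation condition is nλ = 2πr_n.
r_n = n²a₀/Z = 476 pm
λ = 2πr_n/n = 2π·476/3 = 997 pm

997 pm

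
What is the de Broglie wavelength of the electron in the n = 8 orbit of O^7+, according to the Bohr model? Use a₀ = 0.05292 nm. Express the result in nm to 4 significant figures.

The Bohr quantisation condition is nλ = 2πr_n.
r_n = n²a₀/Z = 0.4234 nm
λ = 2πr_n/n = 2π·0.4234/8 = 0.3325 nm

0.3325 nm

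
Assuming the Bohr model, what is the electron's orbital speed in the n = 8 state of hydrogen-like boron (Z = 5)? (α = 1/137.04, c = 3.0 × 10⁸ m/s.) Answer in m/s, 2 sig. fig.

1.4 × 10⁶ m/s

v_n = Zαc/n = 5 × 0.0073 × 3.0 × 10⁸ / 8
    = 1.4 × 10⁶ m/s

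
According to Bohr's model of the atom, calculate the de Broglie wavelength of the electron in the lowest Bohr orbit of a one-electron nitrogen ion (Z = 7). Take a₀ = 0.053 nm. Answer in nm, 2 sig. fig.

0.048 nm

The Bohr quantisation condition is nλ = 2πr_n.
r_n = n²a₀/Z = 0.0076 nm
λ = 2πr_n/n = 2π·0.0076/1 = 0.048 nm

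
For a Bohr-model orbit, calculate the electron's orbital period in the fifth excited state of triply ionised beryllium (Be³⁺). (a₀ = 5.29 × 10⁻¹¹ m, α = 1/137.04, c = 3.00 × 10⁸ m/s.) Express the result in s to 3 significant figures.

r = n²a₀/Z = 6²·5.29 × 10⁻¹¹/4 = 4.76 × 10⁻¹⁰ m
v = Zαc/n = 4·0.00730·3.00 × 10⁸/6 = 1.46 × 10⁶ m/s
T = 2πr/v = 2.05 × 10⁻¹⁵ s

2.05 × 10⁻¹⁵ s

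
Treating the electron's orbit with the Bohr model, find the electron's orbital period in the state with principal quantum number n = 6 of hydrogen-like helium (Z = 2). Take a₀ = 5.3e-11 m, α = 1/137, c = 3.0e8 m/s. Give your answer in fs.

r = n²a₀/Z = 6²·5.3e-11/2 = 9.5e-10 m
v = Zαc/n = 2·0.0073·3.0e8/6 = 7.3e5 m/s
T = 2πr/v = 8.2e-15 s = 8.2 fs

8.2 fs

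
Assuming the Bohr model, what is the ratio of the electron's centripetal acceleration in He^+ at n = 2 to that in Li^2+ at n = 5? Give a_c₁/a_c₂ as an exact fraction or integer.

a_c ∝ Z^3 · n^-4
a_c₁/a_c₂ = (2/3)^3 · (2/5)^-4 = 625/54

625/54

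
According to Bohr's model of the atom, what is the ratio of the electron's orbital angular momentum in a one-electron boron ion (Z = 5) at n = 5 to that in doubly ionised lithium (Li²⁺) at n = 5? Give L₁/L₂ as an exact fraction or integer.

L = nℏ is independent of Z.
L₁/L₂ = n₁/n₂ = 5/5 = 1

1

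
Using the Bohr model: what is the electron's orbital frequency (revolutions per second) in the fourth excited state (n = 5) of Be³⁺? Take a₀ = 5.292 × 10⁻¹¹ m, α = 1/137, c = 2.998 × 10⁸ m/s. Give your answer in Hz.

r = n²a₀/Z = 3.308 × 10⁻¹⁰ m, v = Zαc/n = 1.751 × 10⁶ m/s
f = v/(2πr) = 8.424 × 10¹⁴ Hz

8.424 × 10¹⁴ Hz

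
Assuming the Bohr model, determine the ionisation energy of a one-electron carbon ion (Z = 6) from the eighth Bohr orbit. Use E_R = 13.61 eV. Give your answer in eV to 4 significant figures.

E_n = −E_R·Z²/n² = −13.61 × 6²/8² eV = -7.656 eV
Ionisation energy = −E_n = 7.656 eV

7.656 eV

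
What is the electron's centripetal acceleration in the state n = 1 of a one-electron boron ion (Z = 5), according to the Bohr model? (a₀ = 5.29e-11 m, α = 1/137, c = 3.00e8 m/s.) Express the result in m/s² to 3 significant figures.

1.13e25 m/s²

r = n²a₀/Z = 1.06e-11 m, v = Zαc/n = 1.09e7 m/s
a = v²/r = (1.09e7)² / 1.06e-11 = 1.13e25 m/s²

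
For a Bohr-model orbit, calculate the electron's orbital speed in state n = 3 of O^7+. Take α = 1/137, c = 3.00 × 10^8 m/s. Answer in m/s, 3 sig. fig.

5.84 × 10^6 m/s

v_n = Zαc/n = 8 × 0.00730 × 3.00 × 10^8 / 3
    = 5.84 × 10^6 m/s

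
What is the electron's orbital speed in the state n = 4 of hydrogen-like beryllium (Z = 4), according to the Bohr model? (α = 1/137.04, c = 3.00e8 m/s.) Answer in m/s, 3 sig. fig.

v_n = Zαc/n = 4 × 0.00730 × 3.00e8 / 4
    = 2.19e6 m/s

2.19e6 m/s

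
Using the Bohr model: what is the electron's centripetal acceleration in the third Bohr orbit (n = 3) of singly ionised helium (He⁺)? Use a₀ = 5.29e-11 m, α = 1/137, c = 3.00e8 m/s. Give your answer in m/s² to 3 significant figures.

8.95e21 m/s²

r = n²a₀/Z = 2.38e-10 m, v = Zαc/n = 1.46e6 m/s
a = v²/r = (1.46e6)² / 2.38e-10 = 8.95e21 m/s²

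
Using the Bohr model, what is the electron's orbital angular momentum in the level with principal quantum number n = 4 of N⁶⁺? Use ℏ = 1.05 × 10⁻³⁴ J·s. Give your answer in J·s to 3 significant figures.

4.20 × 10⁻³⁴ J·s

L_n = nℏ = 4 × 1.05 × 10⁻³⁴ = 4.20 × 10⁻³⁴ J·s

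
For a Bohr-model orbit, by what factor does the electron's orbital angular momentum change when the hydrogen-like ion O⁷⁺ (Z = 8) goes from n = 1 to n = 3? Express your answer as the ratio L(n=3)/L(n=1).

L = nℏ depends only on n, so L ∝ n.
L(n=3)/L(n=1) = (3/1)^1 = 3

3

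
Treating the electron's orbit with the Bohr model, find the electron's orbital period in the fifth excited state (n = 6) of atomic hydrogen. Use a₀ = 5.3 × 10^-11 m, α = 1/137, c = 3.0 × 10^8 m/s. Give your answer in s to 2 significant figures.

3.3 × 10^-14 s

r = n²a₀/Z = 6²·5.3 × 10^-11/1 = 1.9 × 10^-9 m
v = Zαc/n = 1·0.0073·3.0 × 10^8/6 = 3.6 × 10^5 m/s
T = 2πr/v = 3.3 × 10^-14 s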